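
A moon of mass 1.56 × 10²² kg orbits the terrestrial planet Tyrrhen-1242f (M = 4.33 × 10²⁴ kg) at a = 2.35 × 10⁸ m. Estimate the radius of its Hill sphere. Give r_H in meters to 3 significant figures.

2.50 × 10⁷ m

r_H ≈ a (m/3M)^(1/3)
    = (2.35 × 10⁸) × (1.56 × 10²² / (3 × 4.33 × 10²⁴))^(1/3)
    = 2.50 × 10⁷ m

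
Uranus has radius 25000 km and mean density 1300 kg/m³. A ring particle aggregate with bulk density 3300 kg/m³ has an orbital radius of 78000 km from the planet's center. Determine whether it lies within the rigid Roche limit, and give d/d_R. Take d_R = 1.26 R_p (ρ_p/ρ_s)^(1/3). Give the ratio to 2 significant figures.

outside; d/d_R ≈ 3.4

d_R = 1.26 × (25000 km) × (1300/3300)^(1/3) = 23090 km
d/d_R = (78000) / (23090) = 3.4
Since d/d_R > 1, the body is outside the Roche limit.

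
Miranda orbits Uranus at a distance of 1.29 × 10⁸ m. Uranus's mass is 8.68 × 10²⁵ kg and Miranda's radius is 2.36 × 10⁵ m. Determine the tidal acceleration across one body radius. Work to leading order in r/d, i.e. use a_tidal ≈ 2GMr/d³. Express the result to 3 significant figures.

1.27 × 10⁻³ m/s²

Δg = 2GMr/d³
   = 2 × (6.674 × 10⁻¹¹) × (8.68 × 10²⁵) × (2.36 × 10⁵) / (1.29 × 10⁸)³
   = 1.27 × 10⁻³ m/s²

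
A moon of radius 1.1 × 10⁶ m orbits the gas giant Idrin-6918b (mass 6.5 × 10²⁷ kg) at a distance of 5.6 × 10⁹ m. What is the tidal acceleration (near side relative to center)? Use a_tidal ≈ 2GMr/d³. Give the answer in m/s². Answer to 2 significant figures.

5.4 × 10⁻⁶ m/s²

a_tidal = 2GMr/d³
        = 2 × (6.674 × 10⁻¹¹) × (6.5 × 10²⁷) × (1.1 × 10⁶) / (5.6 × 10⁹)³
        = 5.4 × 10⁻⁶ m/s²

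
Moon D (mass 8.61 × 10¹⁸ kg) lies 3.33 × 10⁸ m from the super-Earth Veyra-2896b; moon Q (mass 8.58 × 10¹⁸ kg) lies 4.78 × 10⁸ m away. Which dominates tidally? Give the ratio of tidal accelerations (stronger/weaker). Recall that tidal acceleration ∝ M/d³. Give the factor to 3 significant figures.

Moon D, by a factor of ≈ 2.97

Tidal acceleration ∝ M/d³, so compare M/d³ for each.
Moon D: (8.61 × 10¹⁸) / (3.33 × 10⁸)³ = 2.332 × 10⁻⁷
Moon Q: (8.58 × 10¹⁸) / (4.78 × 10⁸)³ = 7.856 × 10⁻⁸
Ratio (larger/smaller) = 2.97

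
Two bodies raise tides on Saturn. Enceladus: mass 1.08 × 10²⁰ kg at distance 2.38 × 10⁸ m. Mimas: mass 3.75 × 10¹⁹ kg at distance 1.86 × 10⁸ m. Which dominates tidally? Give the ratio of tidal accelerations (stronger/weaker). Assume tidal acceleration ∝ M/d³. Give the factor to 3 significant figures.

Compare M/d³ for the two perturbers:
Enceladus: (1.08 × 10²⁰) / (2.38 × 10⁸)³ = 8.011 × 10⁻⁶
Mimas: (3.75 × 10¹⁹) / (1.86 × 10⁸)³ = 5.828 × 10⁻⁶
Ratio (larger/smaller) = 1.37

Enceladus, by a factor of ≈ 1.37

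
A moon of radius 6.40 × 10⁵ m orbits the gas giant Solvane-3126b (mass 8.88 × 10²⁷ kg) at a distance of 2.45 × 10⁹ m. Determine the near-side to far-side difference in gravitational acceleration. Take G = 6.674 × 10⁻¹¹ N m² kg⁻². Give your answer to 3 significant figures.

1.03 × 10⁻⁴ m/s²

Δg = 4GMr/d³
   = 4 × (6.674 × 10⁻¹¹) × (8.88 × 10²⁷) × (6.40 × 10⁵) / (2.45 × 10⁹)³
   = 1.03 × 10⁻⁴ m/s²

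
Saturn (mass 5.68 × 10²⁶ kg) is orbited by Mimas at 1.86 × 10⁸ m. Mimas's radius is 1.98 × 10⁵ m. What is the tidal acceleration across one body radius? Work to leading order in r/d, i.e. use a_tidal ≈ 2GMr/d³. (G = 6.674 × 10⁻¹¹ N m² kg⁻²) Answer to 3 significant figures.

a_tidal = 2GMr/d³
        = 2 × (6.674 × 10⁻¹¹) × (5.68 × 10²⁶) × (1.98 × 10⁵) / (1.86 × 10⁸)³
        = 2.33 × 10⁻³ m/s²

2.33 × 10⁻³ m/s²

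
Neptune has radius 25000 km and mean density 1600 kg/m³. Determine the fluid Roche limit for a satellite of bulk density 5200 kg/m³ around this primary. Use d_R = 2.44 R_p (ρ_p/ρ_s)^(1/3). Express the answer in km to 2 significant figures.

d_R = 2.44 × 25000 km × (1600/5200)^(1/3)
    = 41000 km

41000 km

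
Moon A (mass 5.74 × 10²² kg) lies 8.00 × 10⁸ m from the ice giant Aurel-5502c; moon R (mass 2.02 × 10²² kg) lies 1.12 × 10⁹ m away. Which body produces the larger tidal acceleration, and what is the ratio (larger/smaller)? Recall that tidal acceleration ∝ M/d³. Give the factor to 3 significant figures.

The tide-raising term goes as M/d³ (the gradient of a 1/d² field).
Moon A: (5.74 × 10²²) / (8.00 × 10⁸)³ = 1.121 × 10⁻⁴
Moon R: (2.02 × 10²²) / (1.12 × 10⁹)³ = 1.438 × 10⁻⁵
Ratio (larger/smaller) = 7.80

Moon A, by a factor of ≈ 7.80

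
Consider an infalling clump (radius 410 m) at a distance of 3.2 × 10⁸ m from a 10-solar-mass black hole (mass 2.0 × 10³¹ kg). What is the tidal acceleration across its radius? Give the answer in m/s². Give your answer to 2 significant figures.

3.3 × 10⁻² m/s²

Δg = 2GMr/d³
   = 2 × (6.674 × 10⁻¹¹) × (2.0 × 10³¹) × (410) / (3.2 × 10⁸)³
   = 3.3 × 10⁻² m/s²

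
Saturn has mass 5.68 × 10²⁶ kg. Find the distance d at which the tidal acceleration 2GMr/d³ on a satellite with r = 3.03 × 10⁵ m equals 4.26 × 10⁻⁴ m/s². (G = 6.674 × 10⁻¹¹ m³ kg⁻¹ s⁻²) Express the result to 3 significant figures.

2GMr/d³ = a_tidal  ⇒  d = (2GMr / a_tidal)^(1/3)
d = (2 × 6.674×10⁻¹¹ × (5.68 × 10²⁶) × (3.03 × 10⁵) / (4.26 × 10⁻⁴))^(1/3)
  = 3.78 × 10⁸ m

3.78 × 10⁸ m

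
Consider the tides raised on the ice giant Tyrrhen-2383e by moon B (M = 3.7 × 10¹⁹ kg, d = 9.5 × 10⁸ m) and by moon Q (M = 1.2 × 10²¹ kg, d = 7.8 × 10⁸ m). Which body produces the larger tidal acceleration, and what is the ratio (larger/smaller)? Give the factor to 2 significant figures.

Tidal stretch scales as M/d³; compute that for each body.
Moon B: (3.7 × 10¹⁹) / (9.5 × 10⁸)³ = 4.315 × 10⁻⁸
Moon Q: (1.2 × 10²¹) / (7.8 × 10⁸)³ = 2.529 × 10⁻⁶
Ratio (larger/smaller) = 59

Moon Q, by a factor of ≈ 59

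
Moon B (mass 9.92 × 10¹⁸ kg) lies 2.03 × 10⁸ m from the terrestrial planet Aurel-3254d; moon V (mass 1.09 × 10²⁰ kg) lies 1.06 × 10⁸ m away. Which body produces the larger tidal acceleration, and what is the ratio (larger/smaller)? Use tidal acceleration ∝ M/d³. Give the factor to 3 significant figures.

Moon V, by a factor of ≈ 77.2

The tide-raising term goes as M/d³ (the gradient of a 1/d² field).
Moon B: (9.92 × 10¹⁸) / (2.03 × 10⁸)³ = 1.186 × 10⁻⁶
Moon V: (1.09 × 10²⁰) / (1.06 × 10⁸)³ = 9.152 × 10⁻⁵
Ratio (larger/smaller) = 77.2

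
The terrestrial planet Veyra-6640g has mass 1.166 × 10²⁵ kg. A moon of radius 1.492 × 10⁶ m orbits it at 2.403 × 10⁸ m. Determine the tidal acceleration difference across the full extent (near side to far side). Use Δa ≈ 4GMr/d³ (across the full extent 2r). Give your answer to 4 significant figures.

3.347 × 10⁻⁴ m/s²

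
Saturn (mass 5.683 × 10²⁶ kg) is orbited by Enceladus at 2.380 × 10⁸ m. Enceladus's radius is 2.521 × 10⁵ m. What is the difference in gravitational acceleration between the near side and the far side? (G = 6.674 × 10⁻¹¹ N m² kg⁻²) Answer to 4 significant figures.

2.837 × 10⁻³ m/s²

Δg = 4GMr/d³
   = 4 × (6.674 × 10⁻¹¹) × (5.683 × 10²⁶) × (2.521 × 10⁵) / (2.380 × 10⁸)³
   = 2.837 × 10⁻³ m/s²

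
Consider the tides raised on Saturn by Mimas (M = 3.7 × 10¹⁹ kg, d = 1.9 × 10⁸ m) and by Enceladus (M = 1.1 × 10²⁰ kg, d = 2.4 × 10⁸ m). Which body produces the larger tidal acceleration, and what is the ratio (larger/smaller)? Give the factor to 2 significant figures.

Enceladus, by a factor of ≈ 1.5

Compare M/d³ for the two perturbers:
Mimas: (3.7 × 10¹⁹) / (1.9 × 10⁸)³ = 5.394 × 10⁻⁶
Enceladus: (1.1 × 10²⁰) / (2.4 × 10⁸)³ = 7.957 × 10⁻⁶
Ratio (larger/smaller) = 1.5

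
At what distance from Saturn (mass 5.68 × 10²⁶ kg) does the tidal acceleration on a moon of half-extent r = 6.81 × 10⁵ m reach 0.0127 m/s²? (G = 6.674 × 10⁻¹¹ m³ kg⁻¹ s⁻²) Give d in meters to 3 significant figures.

2GMr/d³ = a_tidal  ⇒  d = (2GMr / a_tidal)^(1/3)
d = (2 × 6.674×10⁻¹¹ × (5.68 × 10²⁶) × (6.81 × 10⁵) / (0.0127))^(1/3)
  = 1.60 × 10⁸ m

1.60 × 10⁸ m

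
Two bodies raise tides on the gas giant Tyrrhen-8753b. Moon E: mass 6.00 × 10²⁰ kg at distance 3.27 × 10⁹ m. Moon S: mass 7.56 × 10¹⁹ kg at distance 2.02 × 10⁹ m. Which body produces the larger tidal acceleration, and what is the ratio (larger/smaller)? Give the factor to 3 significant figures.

Moon E, by a factor of ≈ 1.87

Tidal acceleration ∝ M/d³, so compare M/d³ for each.
Moon E: (6.00 × 10²⁰) / (3.27 × 10⁹)³ = 1.716 × 10⁻⁸
Moon S: (7.56 × 10¹⁹) / (2.02 × 10⁹)³ = 9.172 × 10⁻⁹
Ratio (larger/smaller) = 1.87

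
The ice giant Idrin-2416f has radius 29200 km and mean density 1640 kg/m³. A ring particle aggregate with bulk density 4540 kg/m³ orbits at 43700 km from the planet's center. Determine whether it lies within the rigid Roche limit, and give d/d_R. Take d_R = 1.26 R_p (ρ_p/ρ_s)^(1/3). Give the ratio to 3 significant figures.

d_R = 1.26 × (29200 km) × (1640/4540)^(1/3) = 26200 km
d/d_R = (43700) / (26200) = 1.67
Since d/d_R > 1, the body is outside the Roche limit.

outside; d/d_R ≈ 1.67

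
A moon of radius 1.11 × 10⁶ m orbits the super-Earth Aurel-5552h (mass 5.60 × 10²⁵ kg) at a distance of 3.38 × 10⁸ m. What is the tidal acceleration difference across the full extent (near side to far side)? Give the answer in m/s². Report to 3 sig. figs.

4.30 × 10⁻⁴ m/s²

Δa = 4GMr/d³
   = 4 × (6.674 × 10⁻¹¹) × (5.60 × 10²⁵) × (1.11 × 10⁶) / (3.38 × 10⁸)³
   = 4.30 × 10⁻⁴ m/s²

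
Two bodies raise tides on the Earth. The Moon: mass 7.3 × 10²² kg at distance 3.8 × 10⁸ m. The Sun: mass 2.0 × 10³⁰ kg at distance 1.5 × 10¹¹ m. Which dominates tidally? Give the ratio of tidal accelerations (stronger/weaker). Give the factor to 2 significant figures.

The Moon, by a factor of ≈ 2.2

Tidal acceleration ∝ M/d³, so compare M/d³ for each.
The Moon: (7.3 × 10²²) / (3.8 × 10⁸)³ = 1.330 × 10⁻³
The Sun: (2.0 × 10³⁰) / (1.5 × 10¹¹)³ = 5.926 × 10⁻⁴
Ratio (larger/smaller) = 2.2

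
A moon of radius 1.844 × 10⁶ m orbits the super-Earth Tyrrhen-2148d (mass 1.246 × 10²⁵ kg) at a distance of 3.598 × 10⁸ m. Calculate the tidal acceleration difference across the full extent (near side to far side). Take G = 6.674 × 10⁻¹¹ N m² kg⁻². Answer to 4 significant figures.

Δa = 4GMr/d³
   = 4 × (6.674 × 10⁻¹¹) × (1.246 × 10²⁵) × (1.844 × 10⁶) / (3.598 × 10⁸)³
   = 1.317 × 10⁻⁴ m/s²

1.317 × 10⁻⁴ m/s²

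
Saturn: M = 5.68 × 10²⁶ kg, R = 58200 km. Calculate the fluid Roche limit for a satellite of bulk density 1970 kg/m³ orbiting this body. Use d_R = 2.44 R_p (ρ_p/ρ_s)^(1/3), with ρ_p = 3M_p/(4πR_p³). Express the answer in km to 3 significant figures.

ρ_p = 3M_p/(4πR_p³) = 3 × (5.68 × 10²⁶) / (4π × (5.82 × 10⁷ m)³) = 688 kg/m³
d_R = 2.44 × 58200 km × (688/1970)^(1/3)
    = 1.00 × 10⁵ km

1.00 × 10⁵ km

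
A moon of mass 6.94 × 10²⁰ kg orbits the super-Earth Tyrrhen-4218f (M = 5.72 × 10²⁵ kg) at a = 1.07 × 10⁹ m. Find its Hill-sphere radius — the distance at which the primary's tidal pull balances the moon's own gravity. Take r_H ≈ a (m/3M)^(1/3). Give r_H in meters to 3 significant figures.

1.70 × 10⁷ m

r_H ≈ a (m/3M)^(1/3)
    = (1.07 × 10⁹) × (6.94 × 10²⁰ / (3 × 5.72 × 10²⁵))^(1/3)
    = 1.70 × 10⁷ m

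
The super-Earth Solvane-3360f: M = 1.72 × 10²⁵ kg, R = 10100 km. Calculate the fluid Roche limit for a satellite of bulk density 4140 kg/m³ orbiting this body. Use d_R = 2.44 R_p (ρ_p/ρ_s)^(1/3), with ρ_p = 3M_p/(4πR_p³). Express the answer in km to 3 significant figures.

24300 km

ρ_p = 3M_p/(4πR_p³) = 3 × (1.72 × 10²⁵) / (4π × (1.01 × 10⁷ m)³) = 3990 kg/m³
d_R = 2.44 × 10100 km × (3990/4140)^(1/3)
    = 24300 km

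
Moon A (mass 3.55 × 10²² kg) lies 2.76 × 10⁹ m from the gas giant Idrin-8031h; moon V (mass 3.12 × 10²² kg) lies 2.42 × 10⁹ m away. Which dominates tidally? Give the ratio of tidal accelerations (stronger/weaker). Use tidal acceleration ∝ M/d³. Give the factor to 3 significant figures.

Moon V, by a factor of ≈ 1.30

Compare M/d³ for the two perturbers:
Moon A: (3.55 × 10²²) / (2.76 × 10⁹)³ = 1.689 × 10⁻⁶
Moon V: (3.12 × 10²²) / (2.42 × 10⁹)³ = 2.201 × 10⁻⁶
Ratio (larger/smaller) = 1.30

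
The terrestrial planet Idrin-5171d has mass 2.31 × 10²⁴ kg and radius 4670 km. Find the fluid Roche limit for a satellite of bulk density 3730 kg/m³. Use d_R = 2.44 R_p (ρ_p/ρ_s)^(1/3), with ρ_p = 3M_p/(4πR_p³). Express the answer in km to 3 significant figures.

12900 km

ρ_p = 3M_p/(4πR_p³) = 3 × (2.31 × 10²⁴) / (4π × (4.67 × 10⁶ m)³) = 5410 kg/m³
d_R = 2.44 × 4670 km × (5410/3730)^(1/3)
    = 12900 km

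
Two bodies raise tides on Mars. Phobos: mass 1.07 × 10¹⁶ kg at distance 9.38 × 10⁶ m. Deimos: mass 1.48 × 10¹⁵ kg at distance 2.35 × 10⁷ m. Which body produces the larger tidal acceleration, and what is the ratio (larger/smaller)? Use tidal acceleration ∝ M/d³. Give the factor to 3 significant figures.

Phobos, by a factor of ≈ 114

Compare M/d³ for the two perturbers:
Phobos: (1.07 × 10¹⁶) / (9.38 × 10⁶)³ = 1.297 × 10⁻⁵
Deimos: (1.48 × 10¹⁵) / (2.35 × 10⁷)³ = 1.140 × 10⁻⁷
Ratio (larger/smaller) = 114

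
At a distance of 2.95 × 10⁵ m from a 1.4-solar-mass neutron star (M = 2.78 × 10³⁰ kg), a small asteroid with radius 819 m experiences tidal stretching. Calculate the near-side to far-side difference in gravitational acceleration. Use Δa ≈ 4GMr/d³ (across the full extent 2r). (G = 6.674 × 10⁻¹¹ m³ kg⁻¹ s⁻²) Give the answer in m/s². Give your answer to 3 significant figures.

2.37 × 10⁷ m/s²

Δa = 4GMr/d³
   = 4 × (6.674 × 10⁻¹¹) × (2.78 × 10³⁰) × (819) / (2.95 × 10⁵)³
   = 2.37 × 10⁷ m/s²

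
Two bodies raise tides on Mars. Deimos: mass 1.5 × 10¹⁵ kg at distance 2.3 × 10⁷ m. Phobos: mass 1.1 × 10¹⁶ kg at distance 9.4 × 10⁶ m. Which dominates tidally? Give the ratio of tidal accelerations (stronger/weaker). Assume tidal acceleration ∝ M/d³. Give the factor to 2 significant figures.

The tide-raising term goes as M/d³ (the gradient of a 1/d² field).
Deimos: (1.5 × 10¹⁵) / (2.3 × 10⁷)³ = 1.233 × 10⁻⁷
Phobos: (1.1 × 10¹⁶) / (9.4 × 10⁶)³ = 1.324 × 10⁻⁵
Ratio (larger/smaller) = 110

Phobos, by a factor of ≈ 110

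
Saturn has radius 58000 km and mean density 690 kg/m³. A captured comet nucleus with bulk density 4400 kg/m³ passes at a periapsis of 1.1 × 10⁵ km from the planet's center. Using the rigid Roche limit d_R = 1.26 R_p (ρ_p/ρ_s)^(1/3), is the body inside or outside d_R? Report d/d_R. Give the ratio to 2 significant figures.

outside; d/d_R ≈ 2.8

d_R = 1.26 × (58000 km) × (690/4400)^(1/3) = 39410 km
d/d_R = (1.1 × 10⁵) / (39410) = 2.8
Since d/d_R > 1, the body is outside the Roche limit.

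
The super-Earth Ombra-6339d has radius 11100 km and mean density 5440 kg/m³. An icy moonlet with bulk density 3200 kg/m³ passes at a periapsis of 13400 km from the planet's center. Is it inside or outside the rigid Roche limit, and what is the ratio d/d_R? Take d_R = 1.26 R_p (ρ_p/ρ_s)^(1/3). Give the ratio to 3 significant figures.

inside; d/d_R ≈ 0.803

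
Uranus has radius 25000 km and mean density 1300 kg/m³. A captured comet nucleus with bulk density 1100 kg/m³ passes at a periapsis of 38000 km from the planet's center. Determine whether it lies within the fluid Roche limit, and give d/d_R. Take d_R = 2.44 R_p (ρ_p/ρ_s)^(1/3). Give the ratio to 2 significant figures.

inside; d/d_R ≈ 0.59

d_R = 2.44 × (25000 km) × (1300/1100)^(1/3) = 64490 km
d/d_R = (38000) / (64490) = 0.59
Since d/d_R < 1, the body is inside the Roche limit.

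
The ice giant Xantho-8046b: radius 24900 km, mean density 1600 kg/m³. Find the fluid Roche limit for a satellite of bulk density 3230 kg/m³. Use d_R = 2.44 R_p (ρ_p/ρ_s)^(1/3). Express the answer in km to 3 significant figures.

48100 km

d_R = 2.44 × 24900 km × (1600/3230)^(1/3)
    = 48100 km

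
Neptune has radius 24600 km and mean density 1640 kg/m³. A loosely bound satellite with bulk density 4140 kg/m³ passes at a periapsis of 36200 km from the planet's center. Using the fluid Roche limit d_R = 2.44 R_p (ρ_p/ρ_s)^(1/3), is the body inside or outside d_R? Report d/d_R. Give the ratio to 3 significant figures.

d_R = 2.44 × (24600 km) × (1640/4140)^(1/3) = 44080 km
d/d_R = (36200) / (44080) = 0.821
Since d/d_R < 1, the body is inside the Roche limit.

inside; d/d_R ≈ 0.821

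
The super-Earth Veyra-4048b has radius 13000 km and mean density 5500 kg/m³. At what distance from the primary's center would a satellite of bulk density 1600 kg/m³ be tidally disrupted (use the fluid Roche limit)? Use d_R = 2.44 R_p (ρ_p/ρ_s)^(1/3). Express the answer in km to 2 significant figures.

48000 km

d_R = 2.44 × 13000 km × (5500/1600)^(1/3)
    = 48000 km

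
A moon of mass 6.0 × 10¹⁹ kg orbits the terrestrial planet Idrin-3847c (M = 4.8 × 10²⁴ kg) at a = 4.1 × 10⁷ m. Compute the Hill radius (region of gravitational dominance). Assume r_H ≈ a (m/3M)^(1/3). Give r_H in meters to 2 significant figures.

6.6 × 10⁵ m

r_H ≈ a (m/3M)^(1/3)
    = (4.1 × 10⁷) × (6.0 × 10¹⁹ / (3 × 4.8 × 10²⁴))^(1/3)
    = 6.6 × 10⁵ m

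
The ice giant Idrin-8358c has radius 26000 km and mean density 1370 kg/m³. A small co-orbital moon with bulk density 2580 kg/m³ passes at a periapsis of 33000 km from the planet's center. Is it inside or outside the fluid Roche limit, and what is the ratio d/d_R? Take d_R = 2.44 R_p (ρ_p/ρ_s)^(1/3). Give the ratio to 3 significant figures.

inside; d/d_R ≈ 0.642

d_R = 2.44 × (26000 km) × (1370/2580)^(1/3) = 51370 km
d/d_R = (33000) / (51370) = 0.642
Since d/d_R < 1, the body is inside the Roche limit.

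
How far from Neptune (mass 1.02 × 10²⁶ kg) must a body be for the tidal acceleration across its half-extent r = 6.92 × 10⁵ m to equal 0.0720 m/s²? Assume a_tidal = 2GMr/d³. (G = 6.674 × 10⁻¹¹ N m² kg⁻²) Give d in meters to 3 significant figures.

5.08 × 10⁷ m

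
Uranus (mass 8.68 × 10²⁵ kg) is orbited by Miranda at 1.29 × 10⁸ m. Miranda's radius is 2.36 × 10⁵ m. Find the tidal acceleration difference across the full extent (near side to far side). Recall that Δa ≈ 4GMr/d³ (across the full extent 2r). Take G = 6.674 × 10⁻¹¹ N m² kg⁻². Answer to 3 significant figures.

Δa = 4GMr/d³
   = 4 × (6.674 × 10⁻¹¹) × (8.68 × 10²⁵) × (2.36 × 10⁵) / (1.29 × 10⁸)³
   = 2.55 × 10⁻³ m/s²

2.55 × 10⁻³ m/s²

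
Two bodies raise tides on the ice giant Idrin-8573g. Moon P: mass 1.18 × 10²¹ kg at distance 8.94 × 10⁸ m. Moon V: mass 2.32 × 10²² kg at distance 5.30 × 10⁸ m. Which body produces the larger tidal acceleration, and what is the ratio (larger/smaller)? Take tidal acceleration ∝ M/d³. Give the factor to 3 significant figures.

Moon V, by a factor of ≈ 94.4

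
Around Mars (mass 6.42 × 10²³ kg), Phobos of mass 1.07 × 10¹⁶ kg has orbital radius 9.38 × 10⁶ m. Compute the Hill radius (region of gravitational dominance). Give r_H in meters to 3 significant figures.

1.66 × 10⁴ m

r_H ≈ a (m/3M)^(1/3)
    = (9.38 × 10⁶) × (1.07 × 10¹⁶ / (3 × 6.42 × 10²³))^(1/3)
    = 1.66 × 10⁴ m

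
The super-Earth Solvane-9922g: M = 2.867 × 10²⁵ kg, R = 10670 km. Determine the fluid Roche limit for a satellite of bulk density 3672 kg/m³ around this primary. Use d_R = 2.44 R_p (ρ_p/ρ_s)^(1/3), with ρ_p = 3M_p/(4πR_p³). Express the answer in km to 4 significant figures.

ρ_p = 3M_p/(4πR_p³) = 3 × (2.867 × 10²⁵) / (4π × (1.067 × 10⁷ m)³) = 5634 kg/m³
d_R = 2.44 × 10670 km × (5634/3672)^(1/3)
    = 30030 km

30030 km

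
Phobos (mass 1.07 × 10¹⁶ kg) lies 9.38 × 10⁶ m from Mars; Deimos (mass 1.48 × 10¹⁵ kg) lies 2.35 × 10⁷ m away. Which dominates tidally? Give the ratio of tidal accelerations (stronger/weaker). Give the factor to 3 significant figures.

Compare M/d³ for the two perturbers:
Phobos: (1.07 × 10¹⁶) / (9.38 × 10⁶)³ = 1.297 × 10⁻⁵
Deimos: (1.48 × 10¹⁵) / (2.35 × 10⁷)³ = 1.140 × 10⁻⁷
Ratio (larger/smaller) = 114

Phobos, by a factor of ≈ 114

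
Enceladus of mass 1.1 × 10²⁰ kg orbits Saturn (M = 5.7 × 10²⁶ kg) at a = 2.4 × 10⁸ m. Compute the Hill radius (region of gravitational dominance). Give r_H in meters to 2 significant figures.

r_H ≈ a (m/3M)^(1/3)
    = (2.4 × 10⁸) × (1.1 × 10²⁰ / (3 × 5.7 × 10²⁶))^(1/3)
    = 9.6 × 10⁵ m

9.6 × 10⁵ m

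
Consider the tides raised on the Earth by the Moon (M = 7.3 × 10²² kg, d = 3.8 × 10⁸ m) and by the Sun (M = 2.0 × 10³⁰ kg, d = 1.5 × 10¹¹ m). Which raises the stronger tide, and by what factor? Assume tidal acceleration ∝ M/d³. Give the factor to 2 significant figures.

The Moon, by a factor of ≈ 2.2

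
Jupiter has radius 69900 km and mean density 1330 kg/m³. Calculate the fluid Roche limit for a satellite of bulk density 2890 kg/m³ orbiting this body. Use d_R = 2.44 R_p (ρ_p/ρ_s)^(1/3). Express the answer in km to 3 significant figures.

1.32 × 10⁵ km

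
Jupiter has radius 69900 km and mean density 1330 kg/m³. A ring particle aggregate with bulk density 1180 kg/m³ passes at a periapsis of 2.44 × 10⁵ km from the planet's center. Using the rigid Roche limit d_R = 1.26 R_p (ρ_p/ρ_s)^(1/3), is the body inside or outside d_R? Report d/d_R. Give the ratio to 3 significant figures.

outside; d/d_R ≈ 2.66

d_R = 1.26 × (69900 km) × (1330/1180)^(1/3) = 91660 km
d/d_R = (2.44 × 10⁵) / (91660) = 2.66
Since d/d_R > 1, the body is outside the Roche limit.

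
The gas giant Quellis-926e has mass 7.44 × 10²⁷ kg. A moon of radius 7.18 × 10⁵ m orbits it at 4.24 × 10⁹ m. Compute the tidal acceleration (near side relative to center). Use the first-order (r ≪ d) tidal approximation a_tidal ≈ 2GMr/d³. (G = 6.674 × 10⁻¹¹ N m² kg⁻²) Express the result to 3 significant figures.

a_tidal = 2GMr/d³
        = 2 × (6.674 × 10⁻¹¹) × (7.44 × 10²⁷) × (7.18 × 10⁵) / (4.24 × 10⁹)³
        = 9.35 × 10⁻⁶ m/s²

9.35 × 10⁻⁶ m/s²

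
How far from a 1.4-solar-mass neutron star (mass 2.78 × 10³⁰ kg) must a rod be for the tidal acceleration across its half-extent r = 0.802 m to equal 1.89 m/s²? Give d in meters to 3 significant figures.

5.40 × 10⁶ m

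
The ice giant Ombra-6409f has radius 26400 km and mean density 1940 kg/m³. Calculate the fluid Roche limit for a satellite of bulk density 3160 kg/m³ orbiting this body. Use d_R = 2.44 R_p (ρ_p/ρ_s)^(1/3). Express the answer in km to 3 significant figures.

54700 km

d_R = 2.44 × 26400 km × (1940/3160)^(1/3)
    = 54700 km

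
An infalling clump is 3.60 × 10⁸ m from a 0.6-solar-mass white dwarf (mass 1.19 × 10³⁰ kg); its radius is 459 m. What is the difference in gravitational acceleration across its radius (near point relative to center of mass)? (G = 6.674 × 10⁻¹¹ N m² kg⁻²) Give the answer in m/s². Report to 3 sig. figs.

1.56 × 10⁻³ m/s²

Δa = 2GMr/d³
   = 2 × (6.674 × 10⁻¹¹) × (1.19 × 10³⁰) × (459) / (3.60 × 10⁸)³
   = 1.56 × 10⁻³ m/s²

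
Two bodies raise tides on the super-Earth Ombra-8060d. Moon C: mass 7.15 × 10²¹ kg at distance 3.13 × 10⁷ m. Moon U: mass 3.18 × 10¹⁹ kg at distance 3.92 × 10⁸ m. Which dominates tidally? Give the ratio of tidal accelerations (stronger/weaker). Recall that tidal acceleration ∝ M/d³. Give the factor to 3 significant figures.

Tidal acceleration ∝ M/d³, so compare M/d³ for each.
Moon C: (7.15 × 10²¹) / (3.13 × 10⁷)³ = 2.332 × 10⁻¹
Moon U: (3.18 × 10¹⁹) / (3.92 × 10⁸)³ = 5.279 × 10⁻⁷
Ratio (larger/smaller) = 4.42 × 10⁵

Moon C, by a factor of ≈ 4.42 × 10⁵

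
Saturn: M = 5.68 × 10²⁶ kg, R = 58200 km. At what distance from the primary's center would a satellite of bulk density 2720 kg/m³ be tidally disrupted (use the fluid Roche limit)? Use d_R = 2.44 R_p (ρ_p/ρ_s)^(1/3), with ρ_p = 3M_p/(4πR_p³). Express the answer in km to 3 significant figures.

89800 km

ρ_p = 3M_p/(4πR_p³) = 3 × (5.68 × 10²⁶) / (4π × (5.82 × 10⁷ m)³) = 688 kg/m³
d_R = 2.44 × 58200 km × (688/2720)^(1/3)
    = 89800 km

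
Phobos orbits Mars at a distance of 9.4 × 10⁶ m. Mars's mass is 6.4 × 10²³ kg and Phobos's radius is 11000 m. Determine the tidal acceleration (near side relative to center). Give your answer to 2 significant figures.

The tidal stretch is the gradient of GM/d² times the body's extent r, hence the 1/d³ dependence.
Δg = 2GMr/d³
   = 2 × (6.674 × 10⁻¹¹) × (6.4 × 10²³) × (11000) / (9.4 × 10⁶)³
   = 1.1 × 10⁻³ m/s²

1.1 × 10⁻³ m/s²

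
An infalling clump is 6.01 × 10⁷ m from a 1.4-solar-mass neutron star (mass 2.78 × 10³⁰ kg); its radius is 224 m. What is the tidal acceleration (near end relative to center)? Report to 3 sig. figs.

3.83 × 10⁻¹ m/s²

Δg = 2GMr/d³
   = 2 × (6.674 × 10⁻¹¹) × (2.78 × 10³⁰) × (224) / (6.01 × 10⁷)³
   = 3.83 × 10⁻¹ m/s²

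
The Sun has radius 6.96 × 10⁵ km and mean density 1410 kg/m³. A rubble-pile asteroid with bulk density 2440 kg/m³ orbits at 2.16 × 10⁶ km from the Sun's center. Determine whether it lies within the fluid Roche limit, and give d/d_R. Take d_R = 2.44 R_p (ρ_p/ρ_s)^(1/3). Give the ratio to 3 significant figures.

outside; d/d_R ≈ 1.53

d_R = 2.44 × (6.96 × 10⁵ km) × (1410/2440)^(1/3) = 1.415 × 10⁶ km
d/d_R = (2.16 × 10⁶) / (1.415 × 10⁶) = 1.53
Since d/d_R > 1, the body is outside the Roche limit.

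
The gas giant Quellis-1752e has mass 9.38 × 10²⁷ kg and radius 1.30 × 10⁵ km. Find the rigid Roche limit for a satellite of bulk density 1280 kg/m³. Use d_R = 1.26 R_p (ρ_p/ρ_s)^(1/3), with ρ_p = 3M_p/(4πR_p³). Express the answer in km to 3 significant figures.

ρ_p = 3M_p/(4πR_p³) = 3 × (9.38 × 10²⁷) / (4π × (1.30 × 10⁸ m)³) = 1020 kg/m³
d_R = 1.26 × 1.30 × 10⁵ km × (1020/1280)^(1/3)
    = 1.52 × 10⁵ km

1.52 × 10⁵ km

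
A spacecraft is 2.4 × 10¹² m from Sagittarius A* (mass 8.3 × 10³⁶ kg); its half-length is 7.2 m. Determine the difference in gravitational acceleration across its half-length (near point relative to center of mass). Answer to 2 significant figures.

5.8 × 10⁻¹⁰ m/s²

Δa = 2GMr/d³
   = 2 × (6.674 × 10⁻¹¹) × (8.3 × 10³⁶) × (7.2) / (2.4 × 10¹²)³
   = 5.8 × 10⁻¹⁰ m/s²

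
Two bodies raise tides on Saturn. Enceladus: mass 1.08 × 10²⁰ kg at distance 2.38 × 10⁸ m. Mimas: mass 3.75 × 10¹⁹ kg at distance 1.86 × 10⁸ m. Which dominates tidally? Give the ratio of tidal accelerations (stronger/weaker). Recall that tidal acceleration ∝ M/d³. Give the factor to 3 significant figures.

Compare M/d³ for the two perturbers:
Enceladus: (1.08 × 10²⁰) / (2.38 × 10⁸)³ = 8.011 × 10⁻⁶
Mimas: (3.75 × 10¹⁹) / (1.86 × 10⁸)³ = 5.828 × 10⁻⁶
Ratio (larger/smaller) = 1.37

Enceladus, by a factor of ≈ 1.37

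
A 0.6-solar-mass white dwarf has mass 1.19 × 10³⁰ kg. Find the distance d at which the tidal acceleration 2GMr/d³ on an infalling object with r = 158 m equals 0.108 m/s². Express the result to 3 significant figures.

2GMr/d³ = a_tidal  ⇒  d = (2GMr / a_tidal)^(1/3)
d = (2 × 6.674×10⁻¹¹ × (1.19 × 10³⁰) × (158) / (0.108))^(1/3)
  = 6.15 × 10⁷ m

6.15 × 10⁷ m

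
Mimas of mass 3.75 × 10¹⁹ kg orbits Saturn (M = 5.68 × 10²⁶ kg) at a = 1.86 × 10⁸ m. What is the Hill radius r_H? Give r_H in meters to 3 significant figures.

5.21 × 10⁵ m

r_H ≈ a (m/3M)^(1/3)
    = (1.86 × 10⁸) × (3.75 × 10¹⁹ / (3 × 5.68 × 10²⁶))^(1/3)
    = 5.21 × 10⁵ m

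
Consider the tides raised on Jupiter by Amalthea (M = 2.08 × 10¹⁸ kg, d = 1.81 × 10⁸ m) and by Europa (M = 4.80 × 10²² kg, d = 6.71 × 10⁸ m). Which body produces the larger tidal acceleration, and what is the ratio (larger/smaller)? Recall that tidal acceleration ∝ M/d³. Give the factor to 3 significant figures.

Europa, by a factor of ≈ 453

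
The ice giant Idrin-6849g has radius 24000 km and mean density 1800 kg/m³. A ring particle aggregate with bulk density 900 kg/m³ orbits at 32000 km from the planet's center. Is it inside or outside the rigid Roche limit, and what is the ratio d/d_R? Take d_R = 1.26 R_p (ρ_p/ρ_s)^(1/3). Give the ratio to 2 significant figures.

inside; d/d_R ≈ 0.84

d_R = 1.26 × (24000 km) × (1800/900)^(1/3) = 38100 km
d/d_R = (32000) / (38100) = 0.84
Since d/d_R < 1, the body is inside the Roche limit.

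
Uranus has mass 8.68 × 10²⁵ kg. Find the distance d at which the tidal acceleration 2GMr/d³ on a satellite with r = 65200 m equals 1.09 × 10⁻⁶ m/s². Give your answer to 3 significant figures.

8.85 × 10⁸ m

2GMr/d³ = a_tidal  ⇒  d = (2GMr / a_tidal)^(1/3)
d = (2 × 6.674×10⁻¹¹ × (8.68 × 10²⁵) × (65200) / (1.09 × 10⁻⁶))^(1/3)
  = 8.85 × 10⁸ m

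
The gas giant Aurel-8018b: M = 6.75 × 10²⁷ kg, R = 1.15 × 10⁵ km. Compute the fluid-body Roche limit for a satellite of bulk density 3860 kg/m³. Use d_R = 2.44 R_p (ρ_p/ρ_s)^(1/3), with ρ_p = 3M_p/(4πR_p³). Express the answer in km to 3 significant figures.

1.82 × 10⁵ km

ρ_p = 3M_p/(4πR_p³) = 3 × (6.75 × 10²⁷) / (4π × (1.15 × 10⁸ m)³) = 1060 kg/m³
d_R = 2.44 × 1.15 × 10⁵ km × (1060/3860)^(1/3)
    = 1.82 × 10⁵ km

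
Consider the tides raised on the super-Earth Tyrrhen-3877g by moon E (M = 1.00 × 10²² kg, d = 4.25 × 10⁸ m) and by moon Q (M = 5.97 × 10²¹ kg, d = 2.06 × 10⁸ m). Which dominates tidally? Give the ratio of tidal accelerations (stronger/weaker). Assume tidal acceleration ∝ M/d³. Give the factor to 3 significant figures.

Compare M/d³ for the two perturbers:
Moon E: (1.00 × 10²²) / (4.25 × 10⁸)³ = 1.303 × 10⁻⁴
Moon Q: (5.97 × 10²¹) / (2.06 × 10⁸)³ = 6.829 × 10⁻⁴
Ratio (larger/smaller) = 5.24

Moon Q, by a factor of ≈ 5.24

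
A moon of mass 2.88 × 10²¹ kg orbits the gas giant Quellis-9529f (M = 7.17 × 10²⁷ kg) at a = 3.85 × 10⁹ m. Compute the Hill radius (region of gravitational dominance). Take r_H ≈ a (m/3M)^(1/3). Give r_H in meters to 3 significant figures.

r_H ≈ a (m/3M)^(1/3)
    = (3.85 × 10⁹) × (2.88 × 10²¹ / (3 × 7.17 × 10²⁷))^(1/3)
    = 1.97 × 10⁷ m

1.97 × 10⁷ m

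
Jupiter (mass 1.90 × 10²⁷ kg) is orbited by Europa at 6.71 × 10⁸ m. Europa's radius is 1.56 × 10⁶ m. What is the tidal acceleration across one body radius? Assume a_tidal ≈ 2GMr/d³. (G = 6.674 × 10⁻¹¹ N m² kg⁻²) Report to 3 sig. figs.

1.31 × 10⁻³ m/s²

a_tidal = 2GMr/d³
        = 2 × (6.674 × 10⁻¹¹) × (1.90 × 10²⁷) × (1.56 × 10⁶) / (6.71 × 10⁸)³
        = 1.31 × 10⁻³ m/s²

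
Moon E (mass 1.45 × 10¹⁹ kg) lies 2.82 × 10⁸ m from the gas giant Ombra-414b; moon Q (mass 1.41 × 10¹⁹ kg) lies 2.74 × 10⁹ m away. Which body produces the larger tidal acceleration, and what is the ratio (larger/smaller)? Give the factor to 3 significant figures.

Moon E, by a factor of ≈ 943

The tide-raising term goes as M/d³ (the gradient of a 1/d² field).
Moon E: (1.45 × 10¹⁹) / (2.82 × 10⁸)³ = 6.466 × 10⁻⁷
Moon Q: (1.41 × 10¹⁹) / (2.74 × 10⁹)³ = 6.854 × 10⁻¹⁰
Ratio (larger/smaller) = 943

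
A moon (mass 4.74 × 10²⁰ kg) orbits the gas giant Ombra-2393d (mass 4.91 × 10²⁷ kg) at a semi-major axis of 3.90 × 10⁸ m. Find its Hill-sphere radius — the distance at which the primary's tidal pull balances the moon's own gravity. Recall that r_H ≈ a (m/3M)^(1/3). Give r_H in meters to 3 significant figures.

r_H ≈ a (m/3M)^(1/3)
    = (3.90 × 10⁸) × (4.74 × 10²⁰ / (3 × 4.91 × 10²⁷))^(1/3)
    = 1.24 × 10⁶ m

1.24 × 10⁶ m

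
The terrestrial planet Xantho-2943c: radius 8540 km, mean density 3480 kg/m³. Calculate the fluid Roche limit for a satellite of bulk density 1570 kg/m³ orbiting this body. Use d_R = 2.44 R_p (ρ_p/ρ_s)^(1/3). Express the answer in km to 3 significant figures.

27200 km

d_R = 2.44 × 8540 km × (3480/1570)^(1/3)
    = 27200 km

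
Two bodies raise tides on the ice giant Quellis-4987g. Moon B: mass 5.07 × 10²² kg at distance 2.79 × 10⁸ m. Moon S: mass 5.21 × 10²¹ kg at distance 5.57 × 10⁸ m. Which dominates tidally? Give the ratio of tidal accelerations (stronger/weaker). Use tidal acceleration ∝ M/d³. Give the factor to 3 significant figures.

Tidal stretch scales as M/d³; compute that for each body.
Moon B: (5.07 × 10²²) / (2.79 × 10⁸)³ = 2.335 × 10⁻³
Moon S: (5.21 × 10²¹) / (5.57 × 10⁸)³ = 3.015 × 10⁻⁵
Ratio (larger/smaller) = 77.4

Moon B, by a factor of ≈ 77.4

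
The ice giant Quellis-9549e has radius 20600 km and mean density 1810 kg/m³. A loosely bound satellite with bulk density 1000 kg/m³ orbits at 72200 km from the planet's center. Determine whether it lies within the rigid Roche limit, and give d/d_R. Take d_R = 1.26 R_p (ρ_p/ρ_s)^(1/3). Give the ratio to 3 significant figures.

outside; d/d_R ≈ 2.28

d_R = 1.26 × (20600 km) × (1810/1000)^(1/3) = 31630 km
d/d_R = (72200) / (31630) = 2.28
Since d/d_R > 1, the body is outside the Roche limit.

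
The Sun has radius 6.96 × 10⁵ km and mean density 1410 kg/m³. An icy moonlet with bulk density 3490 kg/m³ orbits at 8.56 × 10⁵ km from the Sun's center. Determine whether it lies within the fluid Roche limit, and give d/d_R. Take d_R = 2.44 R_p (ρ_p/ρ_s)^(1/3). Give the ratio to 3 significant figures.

inside; d/d_R ≈ 0.682

d_R = 2.44 × (6.96 × 10⁵ km) × (1410/3490)^(1/3) = 1.255 × 10⁶ km
d/d_R = (8.56 × 10⁵) / (1.255 × 10⁶) = 0.682
Since d/d_R < 1, the body is inside the Roche limit.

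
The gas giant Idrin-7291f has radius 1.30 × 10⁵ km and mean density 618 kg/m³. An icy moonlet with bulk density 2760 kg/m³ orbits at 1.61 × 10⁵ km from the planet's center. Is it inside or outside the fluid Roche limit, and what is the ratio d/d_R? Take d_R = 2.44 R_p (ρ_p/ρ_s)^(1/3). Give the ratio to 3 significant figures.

d_R = 2.44 × (1.30 × 10⁵ km) × (618/2760)^(1/3) = 1.926 × 10⁵ km
d/d_R = (1.61 × 10⁵) / (1.926 × 10⁵) = 0.836
Since d/d_R < 1, the body is inside the Roche limit.

inside; d/d_R ≈ 0.836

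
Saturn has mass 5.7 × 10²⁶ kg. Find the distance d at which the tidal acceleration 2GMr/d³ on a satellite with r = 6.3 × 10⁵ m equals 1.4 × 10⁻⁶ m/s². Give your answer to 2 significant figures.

3.2 × 10⁹ m

2GMr/d³ = a_tidal  ⇒  d = (2GMr / a_tidal)^(1/3)
d = (2 × 6.674×10⁻¹¹ × (5.7 × 10²⁶) × (6.3 × 10⁵) / (1.4 × 10⁻⁶))^(1/3)
  = 3.2 × 10⁹ m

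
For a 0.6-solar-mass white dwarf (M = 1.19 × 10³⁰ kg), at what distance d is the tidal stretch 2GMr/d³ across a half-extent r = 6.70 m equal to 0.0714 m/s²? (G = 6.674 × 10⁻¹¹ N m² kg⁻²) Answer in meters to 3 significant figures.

2GMr/d³ = a_tidal  ⇒  d = (2GMr / a_tidal)^(1/3)
d = (2 × 6.674×10⁻¹¹ × (1.19 × 10³⁰) × (6.70) / (0.0714))^(1/3)
  = 2.46 × 10⁷ m

2.46 × 10⁷ m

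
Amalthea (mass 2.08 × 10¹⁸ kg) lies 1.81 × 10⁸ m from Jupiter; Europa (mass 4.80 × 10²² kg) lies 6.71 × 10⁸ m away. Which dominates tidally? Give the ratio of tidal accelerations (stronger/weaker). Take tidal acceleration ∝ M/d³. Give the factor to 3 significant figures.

Europa, by a factor of ≈ 453

Tidal stretch scales as M/d³; compute that for each body.
Amalthea: (2.08 × 10¹⁸) / (1.81 × 10⁸)³ = 3.508 × 10⁻⁷
Europa: (4.80 × 10²²) / (6.71 × 10⁸)³ = 1.589 × 10⁻⁴
Ratio (larger/smaller) = 453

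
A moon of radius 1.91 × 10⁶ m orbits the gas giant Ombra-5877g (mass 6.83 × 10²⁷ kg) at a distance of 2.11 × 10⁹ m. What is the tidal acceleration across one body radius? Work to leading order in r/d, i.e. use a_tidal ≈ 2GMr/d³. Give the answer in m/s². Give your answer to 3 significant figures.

a_tidal = 2GMr/d³
        = 2 × (6.674 × 10⁻¹¹) × (6.83 × 10²⁷) × (1.91 × 10⁶) / (2.11 × 10⁹)³
        = 1.85 × 10⁻⁴ m/s²

1.85 × 10⁻⁴ m/s²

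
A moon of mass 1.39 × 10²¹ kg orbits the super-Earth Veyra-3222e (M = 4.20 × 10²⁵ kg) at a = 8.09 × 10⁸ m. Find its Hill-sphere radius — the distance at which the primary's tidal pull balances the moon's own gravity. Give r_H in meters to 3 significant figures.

1.80 × 10⁷ m

r_H ≈ a (m/3M)^(1/3)
    = (8.09 × 10⁸) × (1.39 × 10²¹ / (3 × 4.20 × 10²⁵))^(1/3)
    = 1.80 × 10⁷ m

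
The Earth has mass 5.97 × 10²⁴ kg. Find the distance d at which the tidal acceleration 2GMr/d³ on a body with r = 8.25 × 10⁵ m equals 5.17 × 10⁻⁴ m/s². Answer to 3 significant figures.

2GMr/d³ = a_tidal  ⇒  d = (2GMr / a_tidal)^(1/3)
d = (2 × 6.674×10⁻¹¹ × (5.97 × 10²⁴) × (8.25 × 10⁵) / (5.17 × 10⁻⁴))^(1/3)
  = 1.08 × 10⁸ m

1.08 × 10⁸ m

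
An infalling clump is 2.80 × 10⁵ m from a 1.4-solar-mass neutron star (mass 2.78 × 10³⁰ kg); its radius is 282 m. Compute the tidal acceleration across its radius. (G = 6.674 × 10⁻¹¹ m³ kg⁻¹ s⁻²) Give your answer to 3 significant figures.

The tidal stretch is the gradient of GM/d² times the body's extent r, hence the 1/d³ dependence.
Δa = 2GMr/d³
   = 2 × (6.674 × 10⁻¹¹) × (2.78 × 10³⁰) × (282) / (2.80 × 10⁵)³
   = 4.77 × 10⁶ m/s²

4.77 × 10⁶ m/s²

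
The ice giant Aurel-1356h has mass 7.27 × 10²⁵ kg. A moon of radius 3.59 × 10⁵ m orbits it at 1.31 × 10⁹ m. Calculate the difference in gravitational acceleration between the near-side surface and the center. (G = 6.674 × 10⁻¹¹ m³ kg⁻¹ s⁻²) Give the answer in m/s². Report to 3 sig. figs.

The tidal stretch is the gradient of GM/d² times the body's extent r, hence the 1/d³ dependence.
Δa = 2GMr/d³
   = 2 × (6.674 × 10⁻¹¹) × (7.27 × 10²⁵) × (3.59 × 10⁵) / (1.31 × 10⁹)³
   = 1.55 × 10⁻⁶ m/s²

1.55 × 10⁻⁶ m/s²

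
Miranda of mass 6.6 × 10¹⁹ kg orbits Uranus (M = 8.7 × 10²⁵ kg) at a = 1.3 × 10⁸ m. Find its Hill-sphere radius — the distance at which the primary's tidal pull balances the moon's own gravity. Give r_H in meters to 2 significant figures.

r_H ≈ a (m/3M)^(1/3)
    = (1.3 × 10⁸) × (6.6 × 10¹⁹ / (3 × 8.7 × 10²⁵))^(1/3)
    = 8.2 × 10⁵ m

8.2 × 10⁵ m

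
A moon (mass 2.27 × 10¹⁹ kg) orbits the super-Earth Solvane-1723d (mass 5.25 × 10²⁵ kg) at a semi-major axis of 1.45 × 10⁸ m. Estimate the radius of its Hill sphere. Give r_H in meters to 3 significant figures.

r_H ≈ a (m/3M)^(1/3)
    = (1.45 × 10⁸) × (2.27 × 10¹⁹ / (3 × 5.25 × 10²⁵))^(1/3)
    = 7.60 × 10⁵ m

7.60 × 10⁵ m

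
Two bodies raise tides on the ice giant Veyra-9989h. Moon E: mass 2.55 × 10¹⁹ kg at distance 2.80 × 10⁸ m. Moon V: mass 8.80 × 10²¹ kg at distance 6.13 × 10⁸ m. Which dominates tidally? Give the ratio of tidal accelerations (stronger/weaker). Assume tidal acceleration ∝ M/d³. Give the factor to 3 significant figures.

Moon V, by a factor of ≈ 32.9

Compare M/d³ for the two perturbers:
Moon E: (2.55 × 10¹⁹) / (2.80 × 10⁸)³ = 1.162 × 10⁻⁶
Moon V: (8.80 × 10²¹) / (6.13 × 10⁸)³ = 3.820 × 10⁻⁵
Ratio (larger/smaller) = 32.9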